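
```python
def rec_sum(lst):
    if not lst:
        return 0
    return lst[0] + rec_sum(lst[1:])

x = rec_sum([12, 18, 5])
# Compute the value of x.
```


rec_sum([12, 18, 5])
= 12 + rec_sum([18, 5])
= 12 + 18 + rec_sum([5])
= 12 + 18 + 5 + rec_sum([])
= 12 + 18 + 5 + 0
= 35


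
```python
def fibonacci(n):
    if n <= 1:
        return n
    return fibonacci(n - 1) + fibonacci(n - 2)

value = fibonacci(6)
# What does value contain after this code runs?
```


fibonacci(6)
= fibonacci(5) + fibonacci(4)
= (fibonacci(4) + fibonacci(3)) + fibonacci(4)
Computing bottom-up: fibonacci(0)=0, fibonacci(1)=1, fibonacci(2)=1, fibonacci(3)=2, fibonacci(4)=3, fibonacci(5)=5, fibonacci(6)=8
= 8


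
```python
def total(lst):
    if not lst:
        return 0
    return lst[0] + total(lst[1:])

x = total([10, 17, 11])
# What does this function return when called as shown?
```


total([10, 17, 11])
= 10 + total([17, 11])
= 10 + 17 + total([11])
= 10 + 17 + 11 + total([])
= 10 + 17 + 11 + 0
= 38


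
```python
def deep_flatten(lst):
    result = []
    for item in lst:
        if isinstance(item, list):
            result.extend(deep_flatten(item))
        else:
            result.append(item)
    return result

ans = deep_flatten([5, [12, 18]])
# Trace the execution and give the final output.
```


deep_flatten([5, [12, 18]])
Processing each element:
  5 is not a list -> append 5
  [12, 18] is a list -> deep_flatten recursively -> [12, 18]
= [5, 12, 18]


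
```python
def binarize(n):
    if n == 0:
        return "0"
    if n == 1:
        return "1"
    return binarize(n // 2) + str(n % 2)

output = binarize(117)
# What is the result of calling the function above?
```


binarize(117)
= binarize(58) + "1"
= binarize(29) + "0" + "1"
= binarize(14) + "1" + "0" + "1"
= binarize(7) + "0" + "1" + "0" + "1"
= binarize(3) + "1" + "0" + "1" + "0" + "1"
= binarize(1) + "1" + "1" + "0" + "1" + "0" + "1"
= "1" + "1" + "1" + "0" + "1" + "0" + "1"
= "1110101"


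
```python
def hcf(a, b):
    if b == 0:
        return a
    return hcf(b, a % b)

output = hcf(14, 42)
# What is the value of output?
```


hcf(14, 42)
= hcf(42, 14 % 42) = hcf(42, 14)
= hcf(14, 42 % 14) = hcf(14, 0)
b == 0, return a = 14


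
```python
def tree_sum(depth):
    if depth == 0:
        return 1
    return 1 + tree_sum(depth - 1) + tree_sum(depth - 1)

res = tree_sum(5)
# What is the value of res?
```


tree_sum(5)
= 1 + tree_sum(4) + tree_sum(4)
= 1 + 2 * tree_sum(4)
tree_sum(k) = 2^(k+1) - 1
tree_sum(0) = 1
tree_sum(1) = 3
tree_sum(2) = 7
tree_sum(3) = 15
tree_sum(4) = 31
tree_sum(5) = 2^6 - 1 = 63


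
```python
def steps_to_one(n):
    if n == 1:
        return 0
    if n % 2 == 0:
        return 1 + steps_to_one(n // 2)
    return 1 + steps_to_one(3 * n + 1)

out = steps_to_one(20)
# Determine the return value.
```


steps_to_one(20)
20 is even -> steps_to_one(10)
10 is even -> steps_to_one(5)
5 is odd -> 3*5+1 = 16 -> steps_to_one(16)
16 is even -> steps_to_one(8)
8 is even -> steps_to_one(4)
4 is even -> steps_to_one(2)
2 is even -> steps_to_one(1)
Reached 1 after 7 steps
= 7


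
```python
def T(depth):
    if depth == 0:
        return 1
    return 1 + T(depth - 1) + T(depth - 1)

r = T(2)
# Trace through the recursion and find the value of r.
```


T(2)
= 1 + T(1) + T(1)
= 1 + 2 * T(1)
T(k) = 2^(k+1) - 1
T(0) = 1
T(1) = 3
T(2) = 7
T(2) = 2^3 - 1 = 7


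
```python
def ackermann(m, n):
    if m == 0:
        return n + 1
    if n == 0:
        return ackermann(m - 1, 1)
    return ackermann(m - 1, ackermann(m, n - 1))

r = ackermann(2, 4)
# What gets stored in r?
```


ackermann(2, 4)
= ackermann(1, ackermann(2, 3))
First compute ackermann(2, 3) = 9
= ackermann(1, 9)
= 11


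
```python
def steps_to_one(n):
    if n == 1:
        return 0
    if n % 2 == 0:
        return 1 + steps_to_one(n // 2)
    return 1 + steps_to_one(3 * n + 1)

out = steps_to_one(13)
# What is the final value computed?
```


steps_to_one(13)
13 is odd -> 3*13+1 = 40 -> steps_to_one(40)
40 is even -> steps_to_one(20)
20 is even -> steps_to_one(10)
10 is even -> steps_to_one(5)
5 is odd -> 3*5+1 = 16 -> steps_to_one(16)
16 is even -> steps_to_one(8)
8 is even -> steps_to_one(4)
4 is even -> steps_to_one(2)
2 is even -> steps_to_one(1)
Reached 1 after 9 steps
= 9


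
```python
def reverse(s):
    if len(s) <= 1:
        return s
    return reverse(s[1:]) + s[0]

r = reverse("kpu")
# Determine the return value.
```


reverse("kpu")
= reverse("pu") + "k"
= reverse("u") + "p" + "k"
= "u" + "p" + "k"
= "upk"


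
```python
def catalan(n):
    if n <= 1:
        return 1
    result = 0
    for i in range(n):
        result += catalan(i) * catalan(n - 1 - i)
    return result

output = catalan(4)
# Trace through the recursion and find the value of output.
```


catalan(4)
= sum of catalan(i) * catalan(4-1-i) for i in 0..3
First compute sub-values bottom-up:
  catalan(0) = 1, catalan(1) = 1
  catalan(2) = 1*1 + 1*1 = 2
  catalan(3) = 1*2 + 1*1 + 2*1 = 5
Now catalan(4):
  catalan(0)*catalan(3) = 1*5 = 5
  catalan(1)*catalan(2) = 1*2 = 2
  catalan(2)*catalan(1) = 2*1 = 2
  catalan(3)*catalan(0) = 5*1 = 5
= 5 + 2 + 2 + 5
= 14


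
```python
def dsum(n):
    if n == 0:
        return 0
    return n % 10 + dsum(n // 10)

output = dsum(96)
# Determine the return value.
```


dsum(96)
= 6 + dsum(9)
= 6 + 9 + dsum(0)
= 6 + 9 + 0
= 15


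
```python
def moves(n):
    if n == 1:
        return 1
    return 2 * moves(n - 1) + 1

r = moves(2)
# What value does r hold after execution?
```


moves(2)
= 2 * moves(1) + 1
Now compute bottom-up:
moves(1) = 1
moves(2) = 2 * 1 + 1 = 3
= 3


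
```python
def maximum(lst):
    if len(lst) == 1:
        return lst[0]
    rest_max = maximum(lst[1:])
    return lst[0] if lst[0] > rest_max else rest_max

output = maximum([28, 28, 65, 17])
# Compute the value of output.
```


maximum([28, 28, 65, 17])
= compare 28 with maximum([28, 65, 17])
= compare 28 with maximum([65, 17])
= compare 65 with maximum([17])
Base: maximum([17]) = 17
compare 65 with 17: max = 65
compare 28 with 65: max = 65
compare 28 with 65: max = 65
= 65


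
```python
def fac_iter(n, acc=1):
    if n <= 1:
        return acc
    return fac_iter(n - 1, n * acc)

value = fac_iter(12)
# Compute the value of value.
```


fac_iter(12, 1)
= fac_iter(11, 12 * 1) = fac_iter(11, 12)
= fac_iter(10, 11 * 12) = fac_iter(10, 132)
= fac_iter(9, 10 * 132) = fac_iter(9, 1320)
= fac_iter(8, 9 * 1320) = fac_iter(8, 11880)
= fac_iter(7, 8 * 11880) = fac_iter(7, 95040)
= fac_iter(6, 7 * 95040) = fac_iter(6, 665280)
= fac_iter(5, 6 * 665280) = fac_iter(5, 3991680)
= fac_iter(4, 5 * 3991680) = fac_iter(4, 19958400)
= fac_iter(3, 4 * 19958400) = fac_iter(3, 79833600)
= fac_iter(2, 3 * 79833600) = fac_iter(2, 239500800)
= fac_iter(1, 2 * 239500800) = fac_iter(1, 479001600)
n <= 1, return acc = 479001600


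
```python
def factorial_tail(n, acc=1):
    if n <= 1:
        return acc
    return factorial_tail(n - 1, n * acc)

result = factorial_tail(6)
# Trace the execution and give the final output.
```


factorial_tail(6, 1)
= factorial_tail(5, 6 * 1) = factorial_tail(5, 6)
= factorial_tail(4, 5 * 6) = factorial_tail(4, 30)
= factorial_tail(3, 4 * 30) = factorial_tail(3, 120)
= factorial_tail(2, 3 * 120) = factorial_tail(2, 360)
= factorial_tail(1, 2 * 360) = factorial_tail(1, 720)
n <= 1, return acc = 720


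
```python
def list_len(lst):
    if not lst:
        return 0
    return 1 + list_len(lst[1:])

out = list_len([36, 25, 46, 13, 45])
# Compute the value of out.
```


list_len([36, 25, 46, 13, 45])
= 1 + list_len([25, 46, 13, 45])
= 1 + 1 + list_len([46, 13, 45])
= 1 + 1 + 1 + list_len([13, 45])
= 1 + 1 + 1 + 1 + list_len([45])
= 1 + 1 + 1 + 1 + 1 + list_len([])
= 1 + 1 + 1 + 1 + 1 + 0
= 5


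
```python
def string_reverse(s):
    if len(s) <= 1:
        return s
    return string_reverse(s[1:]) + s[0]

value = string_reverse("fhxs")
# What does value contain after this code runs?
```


string_reverse("fhxs")
= string_reverse("hxs") + "f"
= string_reverse("xs") + "h" + "f"
= string_reverse("s") + "x" + "h" + "f"
= "s" + "x" + "h" + "f"
= "sxhf"


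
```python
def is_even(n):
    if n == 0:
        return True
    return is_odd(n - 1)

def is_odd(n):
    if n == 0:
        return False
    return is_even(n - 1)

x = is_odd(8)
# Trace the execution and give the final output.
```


is_odd(8)
= is_even(7)
= is_odd(6)
= is_even(5)
= is_odd(4)
= is_even(3)
= is_odd(2)
= is_even(1)
= is_odd(0)
n == 0: return False
= False


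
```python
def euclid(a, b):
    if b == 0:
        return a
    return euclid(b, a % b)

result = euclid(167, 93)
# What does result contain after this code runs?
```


euclid(167, 93)
= euclid(93, 167 % 93) = euclid(93, 74)
= euclid(74, 93 % 74) = euclid(74, 19)
= euclid(19, 74 % 19) = euclid(19, 17)
= euclid(17, 19 % 17) = euclid(17, 2)
= euclid(2, 17 % 2) = euclid(2, 1)
= euclid(1, 2 % 1) = euclid(1, 0)
b == 0, return a = 1


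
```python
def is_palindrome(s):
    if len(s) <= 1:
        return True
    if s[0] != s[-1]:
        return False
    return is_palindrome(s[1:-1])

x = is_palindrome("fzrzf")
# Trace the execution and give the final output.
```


is_palindrome("fzrzf")
"fzrzf": s[0]='f' == s[-1]='f' -> is_palindrome("zrz")
"zrz": s[0]='z' == s[-1]='z' -> is_palindrome("r")
"r": len <= 1 -> True
= True


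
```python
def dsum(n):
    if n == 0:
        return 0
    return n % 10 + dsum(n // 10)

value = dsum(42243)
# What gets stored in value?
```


dsum(42243)
= 3 + dsum(4224)
= 3 + 4 + dsum(422)
= 3 + 4 + 2 + dsum(42)
= 3 + 4 + 2 + 2 + dsum(4)
= 3 + 4 + 2 + 2 + 4 + dsum(0)
= 3 + 4 + 2 + 2 + 4 + 0
= 15


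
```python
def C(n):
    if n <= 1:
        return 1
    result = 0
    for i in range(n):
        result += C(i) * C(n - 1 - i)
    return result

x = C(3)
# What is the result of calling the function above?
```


C(3)
= sum of C(i) * C(3-1-i) for i in 0..2
First compute sub-values bottom-up:
  C(0) = 1, C(1) = 1
  C(2) = 1*1 + 1*1 = 2
Now C(3):
  C(0)*C(2) = 1*2 = 2
  C(1)*C(1) = 1*1 = 1
  C(2)*C(0) = 2*1 = 2
= 2 + 1 + 2
= 5


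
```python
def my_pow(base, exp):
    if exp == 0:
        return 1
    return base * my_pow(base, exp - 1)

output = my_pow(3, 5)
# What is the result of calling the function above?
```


my_pow(3, 5)
= 3 * my_pow(3, 4)
= 3 * 3 * my_pow(3, 3)
= 3 * 3 * 3 * my_pow(3, 2)
= 3 * 3 * 3 * 3 * my_pow(3, 1)
= 3 * 3 * 3 * 3 * 3 * my_pow(3, 0)
= 3 * 3 * 3 * 3 * 3 * 1
= 243


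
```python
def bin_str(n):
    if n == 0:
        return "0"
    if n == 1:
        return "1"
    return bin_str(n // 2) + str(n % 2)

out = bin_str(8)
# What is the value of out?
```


bin_str(8)
= bin_str(4) + "0"
= bin_str(2) + "0" + "0"
= bin_str(1) + "0" + "0" + "0"
= "1" + "0" + "0" + "0"
= "1000"


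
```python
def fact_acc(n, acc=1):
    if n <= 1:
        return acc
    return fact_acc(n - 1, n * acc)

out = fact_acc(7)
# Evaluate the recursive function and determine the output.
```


fact_acc(7, 1)
= fact_acc(6, 7 * 1) = fact_acc(6, 7)
= fact_acc(5, 6 * 7) = fact_acc(5, 42)
= fact_acc(4, 5 * 42) = fact_acc(4, 210)
= fact_acc(3, 4 * 210) = fact_acc(3, 840)
= fact_acc(2, 3 * 840) = fact_acc(2, 2520)
= fact_acc(1, 2 * 2520) = fact_acc(1, 5040)
n <= 1, return acc = 5040


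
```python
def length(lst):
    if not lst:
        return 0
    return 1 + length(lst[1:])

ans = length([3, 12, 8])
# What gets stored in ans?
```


length([3, 12, 8])
= 1 + length([12, 8])
= 1 + 1 + length([8])
= 1 + 1 + 1 + length([])
= 1 + 1 + 1 + 0
= 3


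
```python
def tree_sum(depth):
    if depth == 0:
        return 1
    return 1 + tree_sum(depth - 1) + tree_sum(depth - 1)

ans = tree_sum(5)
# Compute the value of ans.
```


tree_sum(5)
= 1 + tree_sum(4) + tree_sum(4)
= 1 + 2 * tree_sum(4)
tree_sum(k) = 2^(k+1) - 1
tree_sum(0) = 1
tree_sum(1) = 3
tree_sum(2) = 7
tree_sum(3) = 15
tree_sum(4) = 31
tree_sum(5) = 2^6 - 1 = 63


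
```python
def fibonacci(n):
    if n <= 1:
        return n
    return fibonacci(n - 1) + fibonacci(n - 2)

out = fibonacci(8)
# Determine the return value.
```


fibonacci(8)
= fibonacci(7) + fibonacci(6)
= (fibonacci(6) + fibonacci(5)) + fibonacci(6)
Computing bottom-up: fibonacci(0)=0, fibonacci(1)=1, fibonacci(2)=1, fibonacci(3)=2, fibonacci(4)=3, fibonacci(5)=5, fibonacci(6)=8, fibonacci(7)=13, fibonacci(8)=21
= 21


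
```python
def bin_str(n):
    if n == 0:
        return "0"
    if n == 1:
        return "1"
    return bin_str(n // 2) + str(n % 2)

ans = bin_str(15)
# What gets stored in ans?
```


bin_str(15)
= bin_str(7) + "1"
= bin_str(3) + "1" + "1"
= bin_str(1) + "1" + "1" + "1"
= "1" + "1" + "1" + "1"
= "1111"


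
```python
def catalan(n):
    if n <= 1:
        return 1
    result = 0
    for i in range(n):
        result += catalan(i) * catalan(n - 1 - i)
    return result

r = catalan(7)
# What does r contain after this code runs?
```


catalan(7)
= sum of catalan(i) * catalan(7-1-i) for i in 0..6
First compute sub-values bottom-up:
  catalan(0) = 1, catalan(1) = 1
  catalan(2) = 1*1 + 1*1 = 2
  catalan(3) = 1*2 + 1*1 + 2*1 = 5
  catalan(4) = 1*5 + 1*2 + 2*1 + 5*1 = 14
  catalan(5) = 1*14 + 1*5 + 2*2 + 5*1 + 14*1 = 42
  catalan(6) = 1*42 + 1*14 + 2*5 + 5*2 + 14*1 + 42*1 = 132
Now catalan(7):
  catalan(0)*catalan(6) = 1*132 = 132
  catalan(1)*catalan(5) = 1*42 = 42
  catalan(2)*catalan(4) = 2*14 = 28
  catalan(3)*catalan(3) = 5*5 = 25
  catalan(4)*catalan(2) = 14*2 = 28
  catalan(5)*catalan(1) = 42*1 = 42
  catalan(6)*catalan(0) = 132*1 = 132
= 132 + 42 + 28 + 25 + 28 + 42 + 132
= 429


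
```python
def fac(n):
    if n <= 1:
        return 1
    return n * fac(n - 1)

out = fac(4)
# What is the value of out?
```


fac(4)
= 4 * fac(3)
= 4 * 3 * fac(2)
= 4 * 3 * 2 * fac(1)
= 4 * 3 * 2 * 1
= 24


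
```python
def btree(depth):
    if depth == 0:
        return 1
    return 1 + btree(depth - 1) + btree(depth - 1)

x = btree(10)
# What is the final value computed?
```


btree(10)
= 1 + btree(9) + btree(9)
= 1 + 2 * btree(9)
btree(k) = 2^(k+1) - 1
btree(0) = 1
btree(1) = 3
btree(2) = 7
btree(3) = 15
btree(4) = 31
btree(10) = 2^11 - 1 = 2047


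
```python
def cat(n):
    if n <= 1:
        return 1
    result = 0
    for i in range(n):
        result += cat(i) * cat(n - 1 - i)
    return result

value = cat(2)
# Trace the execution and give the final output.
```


cat(2)
= sum of cat(i) * cat(2-1-i) for i in 0..1
  cat(0)*cat(1) = 1*1 = 1
  cat(1)*cat(0) = 1*1 = 1
= 1 + 1
= 2


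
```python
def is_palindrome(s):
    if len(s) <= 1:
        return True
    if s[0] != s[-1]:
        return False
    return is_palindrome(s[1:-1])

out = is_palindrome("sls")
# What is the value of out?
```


is_palindrome("sls")
"sls": s[0]='s' == s[-1]='s' -> is_palindrome("l")
"l": len <= 1 -> True
= True


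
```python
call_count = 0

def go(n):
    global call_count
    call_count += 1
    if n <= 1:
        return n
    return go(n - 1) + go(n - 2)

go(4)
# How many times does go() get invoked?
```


go(4) calls go(3) and go(2); each non-base call branches into two more.
Let C(k) = total number of calls made by go(k), including the call to go(k) itself.
Base cases: C(0) = 1, C(1) = 1
Recurrence: C(k) = 1 + C(k-1) + C(k-2)
  C(2) = 1 + C(1) + C(0) = 1 + 1 + 1 = 3
  C(3) = 1 + C(2) + C(1) = 1 + 3 + 1 = 5
  C(4) = 1 + C(3) + C(2) = 1 + 5 + 3 = 9
Total calls = C(4) = 9


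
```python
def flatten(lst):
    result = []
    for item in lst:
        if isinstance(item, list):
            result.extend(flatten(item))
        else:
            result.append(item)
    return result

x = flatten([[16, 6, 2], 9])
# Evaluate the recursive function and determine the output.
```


flatten([[16, 6, 2], 9])
Processing each element:
  [16, 6, 2] is a list -> flatten recursively -> [16, 6, 2]
  9 is not a list -> append 9
= [16, 6, 2, 9]


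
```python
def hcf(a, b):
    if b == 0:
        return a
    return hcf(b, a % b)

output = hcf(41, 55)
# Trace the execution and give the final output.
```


hcf(41, 55)
= hcf(55, 41 % 55) = hcf(55, 41)
= hcf(41, 55 % 41) = hcf(41, 14)
= hcf(14, 41 % 14) = hcf(14, 13)
= hcf(13, 14 % 13) = hcf(13, 1)
= hcf(1, 13 % 1) = hcf(1, 0)
b == 0, return a = 1


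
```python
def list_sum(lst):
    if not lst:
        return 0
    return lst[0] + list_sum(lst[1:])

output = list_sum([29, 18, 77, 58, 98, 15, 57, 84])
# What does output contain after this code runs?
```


list_sum([29, 18, 77, 58, 98, 15, 57, 84])
= 29 + list_sum([18, 77, 58, 98, 15, 57, 84])
= 29 + 18 + list_sum([77, 58, 98, 15, 57, 84])
= 29 + 18 + 77 + list_sum([58, 98, 15, 57, 84])
= 29 + 18 + 77 + 58 + list_sum([98, 15, 57, 84])
= 29 + 18 + 77 + 58 + 98 + list_sum([15, 57, 84])
= 29 + 18 + 77 + 58 + 98 + 15 + list_sum([57, 84])
= 29 + 18 + 77 + 58 + 98 + 15 + 57 + list_sum([84])
= 29 + 18 + 77 + 58 + 98 + 15 + 57 + 84 + list_sum([])
= 29 + 18 + 77 + 58 + 98 + 15 + 57 + 84 + 0
= 436


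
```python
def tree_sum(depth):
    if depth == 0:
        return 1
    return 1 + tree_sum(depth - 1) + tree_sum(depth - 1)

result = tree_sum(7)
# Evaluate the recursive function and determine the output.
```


tree_sum(7)
= 1 + tree_sum(6) + tree_sum(6)
= 1 + 2 * tree_sum(6)
tree_sum(k) = 2^(k+1) - 1
tree_sum(0) = 1
tree_sum(1) = 3
tree_sum(2) = 7
tree_sum(3) = 15
tree_sum(4) = 31
tree_sum(7) = 2^8 - 1 = 255


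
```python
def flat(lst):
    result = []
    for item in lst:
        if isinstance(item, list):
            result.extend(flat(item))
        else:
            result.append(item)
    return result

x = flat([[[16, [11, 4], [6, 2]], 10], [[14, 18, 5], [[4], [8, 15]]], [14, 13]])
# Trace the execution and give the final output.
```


flat([[[16, [11, 4], [6, 2]], 10], [[14, 18, 5], [[4], [8, 15]]], [14, 13]])
Processing each element:
  [[16, [11, 4], [6, 2]], 10] is a list -> flat recursively -> [16, 11, 4, 6, 2, 10]
  [[14, 18, 5], [[4], [8, 15]]] is a list -> flat recursively -> [14, 18, 5, 4, 8, 15]
  [14, 13] is a list -> flat recursively -> [14, 13]
= [16, 11, 4, 6, 2, 10, 14, 18, 5, 4, 8, 15, 14, 13]


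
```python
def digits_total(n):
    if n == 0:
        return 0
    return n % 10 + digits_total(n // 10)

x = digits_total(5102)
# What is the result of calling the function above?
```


digits_total(5102)
= 2 + digits_total(510)
= 2 + 0 + digits_total(51)
= 2 + 0 + 1 + digits_total(5)
= 2 + 0 + 1 + 5 + digits_total(0)
= 2 + 0 + 1 + 5 + 0
= 8


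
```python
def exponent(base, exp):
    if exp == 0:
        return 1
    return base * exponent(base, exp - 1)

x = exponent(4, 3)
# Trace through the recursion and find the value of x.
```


exponent(4, 3)
= 4 * exponent(4, 2)
= 4 * 4 * exponent(4, 1)
= 4 * 4 * 4 * exponent(4, 0)
= 4 * 4 * 4 * 1
= 64


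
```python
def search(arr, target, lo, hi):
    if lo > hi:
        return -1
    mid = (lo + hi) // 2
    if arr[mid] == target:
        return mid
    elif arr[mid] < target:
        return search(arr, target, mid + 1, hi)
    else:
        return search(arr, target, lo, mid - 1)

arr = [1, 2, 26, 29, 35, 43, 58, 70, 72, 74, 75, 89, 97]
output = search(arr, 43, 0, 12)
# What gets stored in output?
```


search(arr, 43, 0, 12)
lo=0, hi=12, mid=6, arr[mid]=58
58 > 43, search left half
lo=0, hi=5, mid=2, arr[mid]=26
26 < 43, search right half
lo=3, hi=5, mid=4, arr[mid]=35
35 < 43, search right half
lo=5, hi=5, mid=5, arr[mid]=43
arr[5] == 43, found at index 5
= 5


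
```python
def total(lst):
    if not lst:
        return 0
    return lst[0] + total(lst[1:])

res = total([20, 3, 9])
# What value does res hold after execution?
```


total([20, 3, 9])
= 20 + total([3, 9])
= 20 + 3 + total([9])
= 20 + 3 + 9 + total([])
= 20 + 3 + 9 + 0
= 32


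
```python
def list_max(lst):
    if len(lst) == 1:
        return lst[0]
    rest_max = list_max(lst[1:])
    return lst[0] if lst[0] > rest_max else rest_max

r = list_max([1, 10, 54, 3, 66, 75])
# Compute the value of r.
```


list_max([1, 10, 54, 3, 66, 75])
= compare 1 with list_max([10, 54, 3, 66, 75])
= compare 10 with list_max([54, 3, 66, 75])
= compare 54 with list_max([3, 66, 75])
= compare 3 with list_max([66, 75])
= compare 66 with list_max([75])
Base: list_max([75]) = 75
compare 66 with 75: max = 75
compare 3 with 75: max = 75
compare 54 with 75: max = 75
compare 10 with 75: max = 75
compare 1 with 75: max = 75
= 75


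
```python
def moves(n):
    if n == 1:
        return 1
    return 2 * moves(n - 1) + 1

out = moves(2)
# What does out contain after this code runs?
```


moves(2)
= 2 * moves(1) + 1
Now compute bottom-up:
moves(1) = 1
moves(2) = 2 * 1 + 1 = 3
= 3


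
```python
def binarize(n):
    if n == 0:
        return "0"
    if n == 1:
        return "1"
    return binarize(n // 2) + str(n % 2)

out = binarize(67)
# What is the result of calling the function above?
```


binarize(67)
= binarize(33) + "1"
= binarize(16) + "1" + "1"
= binarize(8) + "0" + "1" + "1"
= binarize(4) + "0" + "0" + "1" + "1"
= binarize(2) + "0" + "0" + "0" + "1" + "1"
= binarize(1) + "0" + "0" + "0" + "0" + "1" + "1"
= "1" + "0" + "0" + "0" + "0" + "1" + "1"
= "1000011"


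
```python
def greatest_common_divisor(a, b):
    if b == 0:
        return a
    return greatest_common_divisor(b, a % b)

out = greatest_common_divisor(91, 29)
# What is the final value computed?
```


greatest_common_divisor(91, 29)
= greatest_common_divisor(29, 91 % 29) = greatest_common_divisor(29, 4)
= greatest_common_divisor(4, 29 % 4) = greatest_common_divisor(4, 1)
= greatest_common_divisor(1, 4 % 1) = greatest_common_divisor(1, 0)
b == 0, return a = 1


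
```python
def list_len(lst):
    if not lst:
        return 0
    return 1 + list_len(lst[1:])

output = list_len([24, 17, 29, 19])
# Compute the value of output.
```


list_len([24, 17, 29, 19])
= 1 + list_len([17, 29, 19])
= 1 + 1 + list_len([29, 19])
= 1 + 1 + 1 + list_len([19])
= 1 + 1 + 1 + 1 + list_len([])
= 1 + 1 + 1 + 1 + 0
= 4


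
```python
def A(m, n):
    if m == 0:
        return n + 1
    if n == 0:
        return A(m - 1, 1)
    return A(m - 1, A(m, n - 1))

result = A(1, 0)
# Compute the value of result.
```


A(1, 0)
n == 0: return A(0, 1)
= A(0, 1) = 2
= 2


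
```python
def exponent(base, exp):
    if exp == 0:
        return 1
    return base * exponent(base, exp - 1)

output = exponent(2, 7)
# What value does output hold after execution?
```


exponent(2, 7)
= 2 * exponent(2, 6)
= 2 * 2 * exponent(2, 5)
= 2 * 2 * 2 * exponent(2, 4)
= 2 * 2 * 2 * 2 * exponent(2, 3)
= 2 * 2 * 2 * 2 * 2 * exponent(2, 2)
= 2 * 2 * 2 * 2 * 2 * 2 * exponent(2, 1)
= 2 * 2 * 2 * 2 * 2 * 2 * 2 * exponent(2, 0)
= 2 * 2 * 2 * 2 * 2 * 2 * 2 * 1
= 128


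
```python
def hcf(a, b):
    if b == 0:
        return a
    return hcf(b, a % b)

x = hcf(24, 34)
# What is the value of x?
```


hcf(24, 34)
= hcf(34, 24 % 34) = hcf(34, 24)
= hcf(24, 34 % 24) = hcf(24, 10)
= hcf(10, 24 % 10) = hcf(10, 4)
= hcf(4, 10 % 4) = hcf(4, 2)
= hcf(2, 4 % 2) = hcf(2, 0)
b == 0, return a = 2


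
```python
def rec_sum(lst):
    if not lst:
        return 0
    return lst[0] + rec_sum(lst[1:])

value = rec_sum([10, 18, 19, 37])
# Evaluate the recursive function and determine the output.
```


rec_sum([10, 18, 19, 37])
= 10 + rec_sum([18, 19, 37])
= 10 + 18 + rec_sum([19, 37])
= 10 + 18 + 19 + rec_sum([37])
= 10 + 18 + 19 + 37 + rec_sum([])
= 10 + 18 + 19 + 37 + 0
= 84


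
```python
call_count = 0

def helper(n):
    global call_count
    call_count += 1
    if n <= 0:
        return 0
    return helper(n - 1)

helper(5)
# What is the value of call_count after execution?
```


helper(5) calls helper(4) calls ... calls helper(0)
Total calls: 5 + 1 (for base case) = 6


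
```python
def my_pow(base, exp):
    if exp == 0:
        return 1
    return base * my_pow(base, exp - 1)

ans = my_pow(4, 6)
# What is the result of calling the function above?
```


my_pow(4, 6)
= 4 * my_pow(4, 5)
= 4 * 4 * my_pow(4, 4)
= 4 * 4 * 4 * my_pow(4, 3)
= 4 * 4 * 4 * 4 * my_pow(4, 2)
= 4 * 4 * 4 * 4 * 4 * my_pow(4, 1)
= 4 * 4 * 4 * 4 * 4 * 4 * my_pow(4, 0)
= 4 * 4 * 4 * 4 * 4 * 4 * 1
= 4096


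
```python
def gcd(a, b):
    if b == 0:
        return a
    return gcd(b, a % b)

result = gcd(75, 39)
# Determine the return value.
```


gcd(75, 39)
= gcd(39, 75 % 39) = gcd(39, 36)
= gcd(36, 39 % 36) = gcd(36, 3)
= gcd(3, 36 % 3) = gcd(3, 0)
b == 0, return a = 3


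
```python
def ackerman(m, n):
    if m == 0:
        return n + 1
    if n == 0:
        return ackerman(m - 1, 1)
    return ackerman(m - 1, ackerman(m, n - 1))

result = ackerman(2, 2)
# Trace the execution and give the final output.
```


ackerman(2, 2)
= ackerman(1, ackerman(2, 1))
First compute ackerman(2, 1) = 5
= ackerman(1, 5)
= 7


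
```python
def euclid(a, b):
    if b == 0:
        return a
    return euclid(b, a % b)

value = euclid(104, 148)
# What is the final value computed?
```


euclid(104, 148)
= euclid(148, 104 % 148) = euclid(148, 104)
= euclid(104, 148 % 104) = euclid(104, 44)
= euclid(44, 104 % 44) = euclid(44, 16)
= euclid(16, 44 % 16) = euclid(16, 12)
= euclid(12, 16 % 12) = euclid(12, 4)
= euclid(4, 12 % 4) = euclid(4, 0)
b == 0, return a = 4


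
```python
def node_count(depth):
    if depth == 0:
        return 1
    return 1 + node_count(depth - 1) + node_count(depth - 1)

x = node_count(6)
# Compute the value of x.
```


node_count(6)
= 1 + node_count(5) + node_count(5)
= 1 + 2 * node_count(5)
node_count(k) = 2^(k+1) - 1
node_count(0) = 1
node_count(1) = 3
node_count(2) = 7
node_count(3) = 15
node_count(4) = 31
node_count(6) = 2^7 - 1 = 127


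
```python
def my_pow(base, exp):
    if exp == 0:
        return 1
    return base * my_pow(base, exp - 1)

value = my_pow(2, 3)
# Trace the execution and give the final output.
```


my_pow(2, 3)
= 2 * my_pow(2, 2)
= 2 * 2 * my_pow(2, 1)
= 2 * 2 * 2 * my_pow(2, 0)
= 2 * 2 * 2 * 1
= 8


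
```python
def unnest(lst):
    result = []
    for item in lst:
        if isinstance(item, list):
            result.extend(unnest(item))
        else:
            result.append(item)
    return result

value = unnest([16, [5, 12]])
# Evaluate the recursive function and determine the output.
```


unnest([16, [5, 12]])
Processing each element:
  16 is not a list -> append 16
  [5, 12] is a list -> unnest recursively -> [5, 12]
= [16, 5, 12]


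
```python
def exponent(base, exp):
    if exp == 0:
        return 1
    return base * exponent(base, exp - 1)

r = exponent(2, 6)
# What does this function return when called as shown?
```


exponent(2, 6)
= 2 * exponent(2, 5)
= 2 * 2 * exponent(2, 4)
= 2 * 2 * 2 * exponent(2, 3)
= 2 * 2 * 2 * 2 * exponent(2, 2)
= 2 * 2 * 2 * 2 * 2 * exponent(2, 1)
= 2 * 2 * 2 * 2 * 2 * 2 * exponent(2, 0)
= 2 * 2 * 2 * 2 * 2 * 2 * 1
= 64


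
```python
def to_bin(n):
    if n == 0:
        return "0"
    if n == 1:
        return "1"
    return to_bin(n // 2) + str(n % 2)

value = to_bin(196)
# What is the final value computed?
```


to_bin(196)
= to_bin(98) + "0"
= to_bin(49) + "0" + "0"
= to_bin(24) + "1" + "0" + "0"
= to_bin(12) + "0" + "1" + "0" + "0"
= to_bin(6) + "0" + "0" + "1" + "0" + "0"
= to_bin(3) + "0" + "0" + "0" + "1" + "0" + "0"
= to_bin(1) + "1" + "0" + "0" + "0" + "1" + "0" + "0"
= "1" + "1" + "0" + "0" + "0" + "1" + "0" + "0"
= "11000100"


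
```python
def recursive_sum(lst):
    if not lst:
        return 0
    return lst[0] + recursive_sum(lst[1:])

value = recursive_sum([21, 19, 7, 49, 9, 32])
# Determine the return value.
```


recursive_sum([21, 19, 7, 49, 9, 32])
= 21 + recursive_sum([19, 7, 49, 9, 32])
= 21 + 19 + recursive_sum([7, 49, 9, 32])
= 21 + 19 + 7 + recursive_sum([49, 9, 32])
= 21 + 19 + 7 + 49 + recursive_sum([9, 32])
= 21 + 19 + 7 + 49 + 9 + recursive_sum([32])
= 21 + 19 + 7 + 49 + 9 + 32 + recursive_sum([])
= 21 + 19 + 7 + 49 + 9 + 32 + 0
= 137


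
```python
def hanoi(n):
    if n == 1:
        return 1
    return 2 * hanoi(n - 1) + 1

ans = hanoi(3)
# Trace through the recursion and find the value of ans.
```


hanoi(3)
= 2 * hanoi(2) + 1
= 2 * (2 * hanoi(1) + 1) + 1
Now compute bottom-up:
hanoi(1) = 1
hanoi(2) = 2 * 1 + 1 = 3
hanoi(3) = 2 * 3 + 1 = 7
= 7


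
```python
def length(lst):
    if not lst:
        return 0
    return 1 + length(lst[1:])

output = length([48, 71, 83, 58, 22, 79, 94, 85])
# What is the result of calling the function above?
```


length([48, 71, 83, 58, 22, 79, 94, 85])
= 1 + length([71, 83, 58, 22, 79, 94, 85])
= 1 + 1 + length([83, 58, 22, 79, 94, 85])
= 1 + 1 + 1 + length([58, 22, 79, 94, 85])
= 1 + 1 + 1 + 1 + length([22, 79, 94, 85])
= 1 + 1 + 1 + 1 + 1 + length([79, 94, 85])
= 1 + 1 + 1 + 1 + 1 + 1 + length([94, 85])
= 1 + 1 + 1 + 1 + 1 + 1 + 1 + length([85])
= 1 + 1 + 1 + 1 + 1 + 1 + 1 + 1 + length([])
= 1 + 1 + 1 + 1 + 1 + 1 + 1 + 1 + 0
= 8


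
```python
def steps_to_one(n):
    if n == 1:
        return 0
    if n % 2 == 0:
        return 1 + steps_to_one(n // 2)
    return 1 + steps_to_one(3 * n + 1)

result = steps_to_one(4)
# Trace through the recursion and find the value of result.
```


steps_to_one(4)
4 is even -> steps_to_one(2)
2 is even -> steps_to_one(1)
Reached 1 after 2 steps
= 2


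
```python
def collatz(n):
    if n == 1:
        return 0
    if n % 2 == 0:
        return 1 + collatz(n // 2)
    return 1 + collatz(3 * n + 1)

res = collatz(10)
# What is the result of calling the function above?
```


collatz(10)
10 is even -> collatz(5)
5 is odd -> 3*5+1 = 16 -> collatz(16)
16 is even -> collatz(8)
8 is even -> collatz(4)
4 is even -> collatz(2)
2 is even -> collatz(1)
Reached 1 after 6 steps
= 6


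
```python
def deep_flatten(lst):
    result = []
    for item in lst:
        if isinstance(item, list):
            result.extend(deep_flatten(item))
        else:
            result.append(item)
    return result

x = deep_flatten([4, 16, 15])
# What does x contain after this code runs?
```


deep_flatten([4, 16, 15])
Processing each element:
  4 is not a list -> append 4
  16 is not a list -> append 16
  15 is not a list -> append 15
= [4, 16, 15]


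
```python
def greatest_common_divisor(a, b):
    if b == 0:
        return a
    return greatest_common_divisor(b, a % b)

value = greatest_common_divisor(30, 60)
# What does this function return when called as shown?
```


greatest_common_divisor(30, 60)
= greatest_common_divisor(60, 30 % 60) = greatest_common_divisor(60, 30)
= greatest_common_divisor(30, 60 % 30) = greatest_common_divisor(30, 0)
b == 0, return a = 30


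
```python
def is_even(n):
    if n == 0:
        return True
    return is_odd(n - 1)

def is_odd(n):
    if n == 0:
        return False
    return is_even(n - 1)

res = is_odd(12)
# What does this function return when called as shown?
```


is_odd(12)
= is_even(11)
= is_odd(10)
= is_even(9)
= is_odd(8)
= is_even(7)
= is_odd(6)
= is_even(5)
= is_odd(4)
= is_even(3)
= is_odd(2)
= is_even(1)
= is_odd(0)
n == 0: return False
= False


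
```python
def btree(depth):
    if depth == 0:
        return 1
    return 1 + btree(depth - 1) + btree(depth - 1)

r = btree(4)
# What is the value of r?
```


btree(4)
= 1 + btree(3) + btree(3)
= 1 + 2 * btree(3)
btree(k) = 2^(k+1) - 1
btree(0) = 1
btree(1) = 3
btree(2) = 7
btree(3) = 15
btree(4) = 31
btree(4) = 2^5 - 1 = 31


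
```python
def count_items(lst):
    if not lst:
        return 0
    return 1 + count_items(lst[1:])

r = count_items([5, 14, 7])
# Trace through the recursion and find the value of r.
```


count_items([5, 14, 7])
= 1 + count_items([14, 7])
= 1 + 1 + count_items([7])
= 1 + 1 + 1 + count_items([])
= 1 + 1 + 1 + 0
= 3


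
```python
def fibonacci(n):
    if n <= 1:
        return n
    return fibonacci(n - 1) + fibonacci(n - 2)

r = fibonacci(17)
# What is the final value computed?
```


fibonacci(17)
= fibonacci(16) + fibonacci(15)
= (fibonacci(15) + fibonacci(14)) + fibonacci(15)
Computing bottom-up: fibonacci(0)=0, fibonacci(1)=1, fibonacci(2)=1, fibonacci(3)=2, fibonacci(4)=3, fibonacci(5)=5, fibonacci(6)=8, fibonacci(7)=13, fibonacci(8)=21, fibonacci(9)=34, fibonacci(10)=55, fibonacci(11)=89, fibonacci(12)=144, fibonacci(13)=233, fibonacci(14)=377, fibonacci(15)=610, fibonacci(16)=987, fibonacci(17)=1597
= 1597


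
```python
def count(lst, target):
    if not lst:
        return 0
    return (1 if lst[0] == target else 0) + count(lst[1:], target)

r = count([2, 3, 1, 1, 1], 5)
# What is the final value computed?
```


count([2, 3, 1, 1, 1], 5)
lst[0]=2 != 5: 0 + count([3, 1, 1, 1], 5)
lst[0]=3 != 5: 0 + count([1, 1, 1], 5)
lst[0]=1 != 5: 0 + count([1, 1], 5)
lst[0]=1 != 5: 0 + count([1], 5)
lst[0]=1 != 5: 0 + count([], 5)
= 0


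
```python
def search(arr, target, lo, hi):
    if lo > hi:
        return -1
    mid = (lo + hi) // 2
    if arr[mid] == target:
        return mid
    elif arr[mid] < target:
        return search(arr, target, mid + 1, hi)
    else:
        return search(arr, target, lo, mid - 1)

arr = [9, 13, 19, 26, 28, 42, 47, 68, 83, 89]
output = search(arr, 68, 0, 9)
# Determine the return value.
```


search(arr, 68, 0, 9)
lo=0, hi=9, mid=4, arr[mid]=28
28 < 68, search right half
lo=5, hi=9, mid=7, arr[mid]=68
arr[7] == 68, found at index 7
= 7


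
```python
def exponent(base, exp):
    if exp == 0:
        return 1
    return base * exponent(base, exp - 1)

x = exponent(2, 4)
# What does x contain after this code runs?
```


exponent(2, 4)
= 2 * exponent(2, 3)
= 2 * 2 * exponent(2, 2)
= 2 * 2 * 2 * exponent(2, 1)
= 2 * 2 * 2 * 2 * exponent(2, 0)
= 2 * 2 * 2 * 2 * 1
= 16


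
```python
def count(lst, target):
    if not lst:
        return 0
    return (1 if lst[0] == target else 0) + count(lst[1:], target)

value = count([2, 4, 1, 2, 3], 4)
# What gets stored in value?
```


count([2, 4, 1, 2, 3], 4)
lst[0]=2 != 4: 0 + count([4, 1, 2, 3], 4)
lst[0]=4 == 4: 1 + count([1, 2, 3], 4)
lst[0]=1 != 4: 0 + count([2, 3], 4)
lst[0]=2 != 4: 0 + count([3], 4)
lst[0]=3 != 4: 0 + count([], 4)
= 1


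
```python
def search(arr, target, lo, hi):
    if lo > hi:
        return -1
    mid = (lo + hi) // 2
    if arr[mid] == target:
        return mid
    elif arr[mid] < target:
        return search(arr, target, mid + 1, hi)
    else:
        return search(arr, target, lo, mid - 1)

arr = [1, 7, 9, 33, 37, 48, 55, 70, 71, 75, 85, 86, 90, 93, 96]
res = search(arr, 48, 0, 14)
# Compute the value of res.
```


search(arr, 48, 0, 14)
lo=0, hi=14, mid=7, arr[mid]=70
70 > 48, search left half
lo=0, hi=6, mid=3, arr[mid]=33
33 < 48, search right half
lo=4, hi=6, mid=5, arr[mid]=48
arr[5] == 48, found at index 5
= 5


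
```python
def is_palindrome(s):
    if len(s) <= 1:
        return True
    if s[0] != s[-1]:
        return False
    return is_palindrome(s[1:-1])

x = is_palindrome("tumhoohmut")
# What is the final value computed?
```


is_palindrome("tumhoohmut")
"tumhoohmut": s[0]='t' == s[-1]='t' -> is_palindrome("umhoohmu")
"umhoohmu": s[0]='u' == s[-1]='u' -> is_palindrome("mhoohm")
"mhoohm": s[0]='m' == s[-1]='m' -> is_palindrome("hooh")
"hooh": s[0]='h' == s[-1]='h' -> is_palindrome("oo")
"oo": s[0]='o' == s[-1]='o' -> is_palindrome("")
"": len <= 1 -> True
= True


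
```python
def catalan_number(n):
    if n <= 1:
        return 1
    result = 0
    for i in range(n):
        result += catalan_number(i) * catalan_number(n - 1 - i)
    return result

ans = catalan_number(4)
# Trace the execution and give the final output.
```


catalan_number(4)
= sum of catalan_number(i) * catalan_number(4-1-i) for i in 0..3
First compute sub-values bottom-up:
  catalan_number(0) = 1, catalan_number(1) = 1
  catalan_number(2) = 1*1 + 1*1 = 2
  catalan_number(3) = 1*2 + 1*1 + 2*1 = 5
Now catalan_number(4):
  catalan_number(0)*catalan_number(3) = 1*5 = 5
  catalan_number(1)*catalan_number(2) = 1*2 = 2
  catalan_number(2)*catalan_number(1) = 2*1 = 2
  catalan_number(3)*catalan_number(0) = 5*1 = 5
= 5 + 2 + 2 + 5
= 14


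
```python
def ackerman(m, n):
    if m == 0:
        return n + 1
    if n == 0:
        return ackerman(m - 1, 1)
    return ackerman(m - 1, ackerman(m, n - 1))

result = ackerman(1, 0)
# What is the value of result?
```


ackerman(1, 0)
n == 0: return ackerman(0, 1)
= ackerman(0, 1) = 2
= 2


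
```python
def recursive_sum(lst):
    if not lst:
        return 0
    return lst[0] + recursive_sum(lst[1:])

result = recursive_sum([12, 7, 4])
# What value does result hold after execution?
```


recursive_sum([12, 7, 4])
= 12 + recursive_sum([7, 4])
= 12 + 7 + recursive_sum([4])
= 12 + 7 + 4 + recursive_sum([])
= 12 + 7 + 4 + 0
= 23


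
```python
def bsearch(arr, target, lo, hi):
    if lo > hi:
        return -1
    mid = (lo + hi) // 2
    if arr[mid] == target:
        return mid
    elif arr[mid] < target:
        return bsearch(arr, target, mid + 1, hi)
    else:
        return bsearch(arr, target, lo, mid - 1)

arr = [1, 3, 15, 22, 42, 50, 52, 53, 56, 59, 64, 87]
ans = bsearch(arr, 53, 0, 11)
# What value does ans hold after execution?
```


bsearch(arr, 53, 0, 11)
lo=0, hi=11, mid=5, arr[mid]=50
50 < 53, search right half
lo=6, hi=11, mid=8, arr[mid]=56
56 > 53, search left half
lo=6, hi=7, mid=6, arr[mid]=52
52 < 53, search right half
lo=7, hi=7, mid=7, arr[mid]=53
arr[7] == 53, found at index 7
= 7


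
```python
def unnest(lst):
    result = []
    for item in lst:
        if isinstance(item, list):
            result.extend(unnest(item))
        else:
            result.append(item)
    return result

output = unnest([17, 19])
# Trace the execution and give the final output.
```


unnest([17, 19])
Processing each element:
  17 is not a list -> append 17
  19 is not a list -> append 19
= [17, 19]


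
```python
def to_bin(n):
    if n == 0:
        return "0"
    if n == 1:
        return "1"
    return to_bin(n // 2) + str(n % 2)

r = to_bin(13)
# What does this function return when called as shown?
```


to_bin(13)
= to_bin(6) + "1"
= to_bin(3) + "0" + "1"
= to_bin(1) + "1" + "0" + "1"
= "1" + "1" + "0" + "1"
= "1101"


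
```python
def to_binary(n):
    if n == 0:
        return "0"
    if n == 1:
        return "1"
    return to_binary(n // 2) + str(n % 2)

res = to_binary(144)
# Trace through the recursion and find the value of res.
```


to_binary(144)
= to_binary(72) + "0"
= to_binary(36) + "0" + "0"
= to_binary(18) + "0" + "0" + "0"
= to_binary(9) + "0" + "0" + "0" + "0"
= to_binary(4) + "1" + "0" + "0" + "0" + "0"
= to_binary(2) + "0" + "1" + "0" + "0" + "0" + "0"
= to_binary(1) + "0" + "0" + "1" + "0" + "0" + "0" + "0"
= "1" + "0" + "0" + "1" + "0" + "0" + "0" + "0"
= "10010000"


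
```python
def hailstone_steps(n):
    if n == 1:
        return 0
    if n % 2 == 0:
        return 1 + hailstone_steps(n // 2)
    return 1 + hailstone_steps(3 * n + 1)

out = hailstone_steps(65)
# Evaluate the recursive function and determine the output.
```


hailstone_steps(65)
65 is odd -> 3*65+1 = 196 -> hailstone_steps(196)
196 is even -> hailstone_steps(98)
98 is even -> hailstone_steps(49)
49 is odd -> 3*49+1 = 148 -> hailstone_steps(148)
148 is even -> hailstone_steps(74)
74 is even -> hailstone_steps(37)
37 is odd -> 3*37+1 = 112 -> hailstone_steps(112)
112 is even -> hailstone_steps(56)
56 is even -> hailstone_steps(28)
28 is even -> hailstone_steps(14)
14 is even -> hailstone_steps(7)
7 is odd -> 3*7+1 = 22 -> hailstone_steps(22)
22 is even -> hailstone_steps(11)
11 is odd -> 3*11+1 = 34 -> hailstone_steps(34)
34 is even -> hailstone_steps(17)
17 is odd -> 3*17+1 = 52 -> hailstone_steps(52)
52 is even -> hailstone_steps(26)
26 is even -> hailstone_steps(13)
13 is odd -> 3*13+1 = 40 -> hailstone_steps(40)
40 is even -> hailstone_steps(20)
20 is even -> hailstone_steps(10)
10 is even -> hailstone_steps(5)
5 is odd -> 3*5+1 = 16 -> hailstone_steps(16)
16 is even -> hailstone_steps(8)
8 is even -> hailstone_steps(4)
4 is even -> hailstone_steps(2)
2 is even -> hailstone_steps(1)
Reached 1 after 27 steps
= 27


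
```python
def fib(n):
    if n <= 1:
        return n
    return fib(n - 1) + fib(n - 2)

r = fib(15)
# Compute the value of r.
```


fib(15)
= fib(14) + fib(13)
= (fib(13) + fib(12)) + fib(13)
Computing bottom-up: fib(0)=0, fib(1)=1, fib(2)=1, fib(3)=2, fib(4)=3, fib(5)=5, fib(6)=8, fib(7)=13, fib(8)=21, fib(9)=34, fib(10)=55, fib(11)=89, fib(12)=144, fib(13)=233, fib(14)=377, fib(15)=610
= 610
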